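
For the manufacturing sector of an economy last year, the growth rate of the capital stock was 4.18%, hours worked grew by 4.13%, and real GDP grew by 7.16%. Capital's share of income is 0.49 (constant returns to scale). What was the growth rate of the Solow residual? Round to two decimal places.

Labor's share = 1 − 0.49 = 0.51.
The capital stock: 0.49 × 4.18 = 2.0482 pp.
Hours worked: 0.51 × 4.13 = 2.1063 pp.
TFP growth = 7.16 − 4.1545 = 3.0055%.

3.01%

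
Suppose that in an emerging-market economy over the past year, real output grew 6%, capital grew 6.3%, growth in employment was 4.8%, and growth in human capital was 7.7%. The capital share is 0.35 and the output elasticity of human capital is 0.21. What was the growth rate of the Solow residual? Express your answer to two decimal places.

0.07%

Labor's share = 1 − 0.35 − 0.21 = 0.44.
Capital: 0.35 × 6.3 = 2.205 pp.
Human capital: 0.21 × 7.7 = 1.617 pp.
Employment: 0.44 × 4.8 = 2.112 pp.
TFP growth = 6 − 5.934 = 0.066%.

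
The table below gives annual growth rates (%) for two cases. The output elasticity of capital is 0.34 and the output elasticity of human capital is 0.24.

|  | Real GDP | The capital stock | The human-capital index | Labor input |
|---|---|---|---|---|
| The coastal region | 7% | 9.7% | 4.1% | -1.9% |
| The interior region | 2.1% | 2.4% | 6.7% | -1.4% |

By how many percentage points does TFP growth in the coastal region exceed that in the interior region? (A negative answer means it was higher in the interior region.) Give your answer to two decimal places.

Labor's share = 1 − 0.34 − 0.24 = 0.42.
The coastal region: TFP = 7 − 3.298 − 0.984 + 0.798 = 3.516%.
The interior region: TFP = 2.1 − 0.816 − 1.608 + 0.588 = 0.264%.
Difference = 3.516 − (0.264) = 3.252 pp.

3.25 percentage points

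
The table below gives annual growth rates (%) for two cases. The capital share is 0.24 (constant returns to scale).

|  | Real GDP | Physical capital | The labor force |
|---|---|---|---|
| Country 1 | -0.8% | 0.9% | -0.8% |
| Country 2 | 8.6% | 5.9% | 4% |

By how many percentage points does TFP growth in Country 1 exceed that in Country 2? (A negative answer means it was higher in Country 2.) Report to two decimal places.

Labor's share = 1 − 0.24 = 0.76.
Country 1: TFP = -0.8 − 0.216 + 0.608 = -0.408%.
Country 2: TFP = 8.6 − 1.416 − 3.04 = 4.144%.
Difference = -0.408 − (4.144) = -4.552 pp.

-4.55 percentage points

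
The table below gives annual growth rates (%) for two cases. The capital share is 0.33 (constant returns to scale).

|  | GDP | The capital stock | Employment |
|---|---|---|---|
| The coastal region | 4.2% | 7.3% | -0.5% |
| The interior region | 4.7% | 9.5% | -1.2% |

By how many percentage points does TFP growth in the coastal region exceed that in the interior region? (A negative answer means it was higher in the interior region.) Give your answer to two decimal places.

-0.24 percentage points

Labor's share = 1 − 0.33 = 0.67.
The coastal region: TFP = 4.2 − 2.409 + 0.335 = 2.126%.
The interior region: TFP = 4.7 − 3.135 + 0.804 = 2.369%.
Difference = 2.126 − (2.369) = -0.243 pp.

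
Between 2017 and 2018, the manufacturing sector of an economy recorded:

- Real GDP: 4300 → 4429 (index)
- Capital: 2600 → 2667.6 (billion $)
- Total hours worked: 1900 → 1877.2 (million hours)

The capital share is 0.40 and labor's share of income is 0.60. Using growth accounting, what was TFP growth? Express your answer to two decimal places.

TFP growth was 2.68%.

Real GDP growth = (4429 − 4300) / 4300 = 3%.
Capital growth = (2667.6 − 2600) / 2600 = 2.6%.
Total hours worked growth = (1877.2 − 1900) / 1900 = -1.2%.
Labor's share = 1 − 0.4 = 0.6.
Capital: 0.4 × 2.6 = 1.04 pp.
Total hours worked: 0.6 × (-1.2) = -0.72 pp.
TFP growth = 3 − 0.32 = 2.68%.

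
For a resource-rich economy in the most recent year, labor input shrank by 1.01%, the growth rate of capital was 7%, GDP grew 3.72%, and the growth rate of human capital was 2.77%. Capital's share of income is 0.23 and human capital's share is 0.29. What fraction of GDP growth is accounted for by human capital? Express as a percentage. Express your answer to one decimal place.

Human capital contributed 0.29 × 2.77 = 0.8033 pp.
Share of growth = 0.8033 / 3.72 × 100 = 21.594%.

Human capital accounted for 21.6% of growth.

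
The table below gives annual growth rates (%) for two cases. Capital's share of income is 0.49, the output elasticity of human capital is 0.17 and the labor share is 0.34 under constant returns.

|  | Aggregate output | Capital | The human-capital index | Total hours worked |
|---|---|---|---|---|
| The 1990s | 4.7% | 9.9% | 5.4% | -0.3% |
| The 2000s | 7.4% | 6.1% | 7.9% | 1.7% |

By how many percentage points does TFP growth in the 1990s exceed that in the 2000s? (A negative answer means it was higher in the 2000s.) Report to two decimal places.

Labor's share = 1 − 0.49 − 0.17 = 0.34.
The 1990s: TFP = 4.7 − 4.851 − 0.918 + 0.102 = -0.967%.
The 2000s: TFP = 7.4 − 2.989 − 1.343 − 0.578 = 2.49%.
Difference = -0.967 − (2.49) = -3.457 pp.

-3.46 percentage points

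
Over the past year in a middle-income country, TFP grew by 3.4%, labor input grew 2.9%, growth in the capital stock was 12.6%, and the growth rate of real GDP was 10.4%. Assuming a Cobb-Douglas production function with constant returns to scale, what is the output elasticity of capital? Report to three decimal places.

0.423

gY = gA + α·gK + (1−α)·gL, so gY − gA − gL = α(gK − gL).
10.4 − 3.4 − 2.9 = α × (12.6 − 2.9).
4.1 = 9.7 α, so α = 0.42268.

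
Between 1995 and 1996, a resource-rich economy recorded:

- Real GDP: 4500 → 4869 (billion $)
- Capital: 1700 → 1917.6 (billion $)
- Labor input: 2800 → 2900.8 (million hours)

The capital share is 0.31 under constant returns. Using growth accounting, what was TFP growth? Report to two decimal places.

Real GDP growth = (4869 − 4500) / 4500 = 8.2%.
Capital growth = (1917.6 − 1700) / 1700 = 12.8%.
Labor input growth = (2900.8 − 2800) / 2800 = 3.6%.
Labor's share = 1 − 0.31 = 0.69.
Capital: 0.31 × 12.8 = 3.968 pp.
Labor input: 0.69 × 3.6 = 2.484 pp.
TFP growth = 8.2 − 6.452 = 1.748%.

TFP grew 1.75%.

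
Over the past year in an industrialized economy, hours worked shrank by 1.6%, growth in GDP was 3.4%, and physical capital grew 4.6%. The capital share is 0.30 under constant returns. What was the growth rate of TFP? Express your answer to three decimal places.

Labor's share = 1 − 0.3 = 0.7.
Physical capital: 0.3 × 4.6 = 1.38 pp.
Hours worked: 0.7 × (-1.6) = -1.12 pp.
TFP growth = 3.4 − 0.26 = 3.14%.

3.140%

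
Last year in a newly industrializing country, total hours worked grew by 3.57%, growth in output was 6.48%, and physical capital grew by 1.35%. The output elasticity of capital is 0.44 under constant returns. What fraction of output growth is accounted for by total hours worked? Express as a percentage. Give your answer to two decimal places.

Labor's share = 1 − 0.44 = 0.56.
Total hours worked contributed 0.56 × 3.57 = 1.9992 pp.
Share of growth = 1.9992 / 6.48 × 100 = 30.8519%.

30.85%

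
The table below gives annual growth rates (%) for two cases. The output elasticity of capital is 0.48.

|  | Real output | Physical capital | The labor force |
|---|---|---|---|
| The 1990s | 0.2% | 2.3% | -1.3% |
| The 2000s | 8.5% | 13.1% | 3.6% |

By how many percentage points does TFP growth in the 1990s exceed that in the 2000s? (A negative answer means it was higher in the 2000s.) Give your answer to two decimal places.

Labor's share = 1 − 0.48 = 0.52.
The 1990s: TFP = 0.2 − 1.104 + 0.676 = -0.228%.
The 2000s: TFP = 8.5 − 6.288 − 1.872 = 0.34%.
Difference = -0.228 − (0.34) = -0.568 pp.

-0.57 percentage points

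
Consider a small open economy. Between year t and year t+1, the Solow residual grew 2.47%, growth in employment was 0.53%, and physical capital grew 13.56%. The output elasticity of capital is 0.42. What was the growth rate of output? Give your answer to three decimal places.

Labor's share = 1 − 0.42 = 0.58.
Physical capital: 0.42 × 13.56 = 5.6952 pp.
Employment: 0.58 × 0.53 = 0.3074 pp.
Output growth = 2.47 + 6.0026 = 8.4726%.

8.473%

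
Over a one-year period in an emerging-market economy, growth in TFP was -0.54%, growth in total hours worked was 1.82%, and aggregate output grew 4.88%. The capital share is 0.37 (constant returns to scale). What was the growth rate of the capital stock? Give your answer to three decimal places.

11.550%

Labor's share = 1 − 0.37 = 0.63.
gY = gA + 0.63×1.82 + 0.37×g.
0.37×g = 4.88 + 0.54 − 1.1466 = 4.2734.
g = 4.2734 / 0.37 = 11.54973%.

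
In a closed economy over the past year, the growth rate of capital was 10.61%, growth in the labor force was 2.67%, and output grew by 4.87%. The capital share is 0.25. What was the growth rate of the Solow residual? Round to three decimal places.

0.215%

Labor's share = 1 − 0.25 = 0.75.
Capital: 0.25 × 10.61 = 2.6525 pp.
The labor force: 0.75 × 2.67 = 2.0025 pp.
TFP growth = 4.87 − 4.655 = 0.215%.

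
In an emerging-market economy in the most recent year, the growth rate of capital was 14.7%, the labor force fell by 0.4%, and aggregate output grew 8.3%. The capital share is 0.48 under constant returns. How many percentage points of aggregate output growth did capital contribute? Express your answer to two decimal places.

Contribution = share × growth = 0.48 × 14.7 = 7.056 pp.

7.06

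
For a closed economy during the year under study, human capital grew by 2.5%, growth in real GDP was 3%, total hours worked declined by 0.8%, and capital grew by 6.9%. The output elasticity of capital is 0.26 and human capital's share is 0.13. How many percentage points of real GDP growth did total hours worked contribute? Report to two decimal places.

Labor's share = 1 − 0.26 − 0.13 = 0.61.
Contribution = share × growth = 0.61 × (-0.8) = -0.488 pp.

-0.49 pp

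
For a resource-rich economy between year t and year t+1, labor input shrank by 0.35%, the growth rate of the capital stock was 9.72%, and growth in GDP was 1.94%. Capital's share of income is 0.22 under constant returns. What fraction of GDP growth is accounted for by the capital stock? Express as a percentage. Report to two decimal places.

110.23%

The capital stock contributed 0.22 × 9.72 = 2.1384 pp.
Share of growth = 2.1384 / 1.94 × 100 = 110.2268%.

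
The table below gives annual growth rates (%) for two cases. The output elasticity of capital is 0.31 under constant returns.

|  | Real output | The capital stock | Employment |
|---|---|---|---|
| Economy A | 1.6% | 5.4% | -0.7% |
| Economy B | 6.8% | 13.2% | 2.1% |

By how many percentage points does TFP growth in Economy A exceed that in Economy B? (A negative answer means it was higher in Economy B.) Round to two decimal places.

-0.85 percentage points

Labor's share = 1 − 0.31 = 0.69.
Economy A: TFP = 1.6 − 1.674 + 0.483 = 0.409%.
Economy B: TFP = 6.8 − 4.092 − 1.449 = 1.259%.
Difference = 0.409 − (1.259) = -0.85 pp.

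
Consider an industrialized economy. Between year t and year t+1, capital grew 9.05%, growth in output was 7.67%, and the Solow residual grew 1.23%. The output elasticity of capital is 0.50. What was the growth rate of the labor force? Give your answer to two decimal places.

3.83%

Labor's share = 1 − 0.5 = 0.5.
gY = gA + 0.5×9.05 + 0.5×g.
0.5×g = 7.67 − 1.23 − 4.525 = 1.915.
g = 1.915 / 0.5 = 3.83%.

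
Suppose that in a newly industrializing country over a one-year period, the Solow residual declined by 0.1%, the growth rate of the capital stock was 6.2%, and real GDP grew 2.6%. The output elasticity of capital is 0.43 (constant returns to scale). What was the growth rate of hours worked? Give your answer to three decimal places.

Labor's share = 1 − 0.43 = 0.57.
gY = gA + 0.43×6.2 + 0.57×g.
0.57×g = 2.6 + 0.1 − 2.666 = 0.034.
g = 0.034 / 0.57 = 0.05965%.

Hours worked grew 0.060%.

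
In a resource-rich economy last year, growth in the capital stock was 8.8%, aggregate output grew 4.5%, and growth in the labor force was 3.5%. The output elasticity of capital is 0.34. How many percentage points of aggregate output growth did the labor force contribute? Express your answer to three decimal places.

Labor's share = 1 − 0.34 = 0.66.
Contribution = share × growth = 0.66 × 3.5 = 2.31 pp.

2.310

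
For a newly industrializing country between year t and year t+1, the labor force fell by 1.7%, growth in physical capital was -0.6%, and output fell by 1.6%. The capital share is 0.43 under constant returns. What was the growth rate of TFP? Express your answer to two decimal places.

-0.37%

Labor's share = 1 − 0.43 = 0.57.
Physical capital: 0.43 × (-0.6) = -0.258 pp.
The labor force: 0.57 × (-1.7) = -0.969 pp.
TFP growth = -1.6 + 1.227 = -0.373%.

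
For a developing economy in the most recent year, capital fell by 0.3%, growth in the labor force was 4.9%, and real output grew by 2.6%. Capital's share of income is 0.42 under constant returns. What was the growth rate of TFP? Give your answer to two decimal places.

Labor's share = 1 − 0.42 = 0.58.
Capital: 0.42 × (-0.3) = -0.126 pp.
The labor force: 0.58 × 4.9 = 2.842 pp.
TFP growth = 2.6 − 2.716 = -0.116%.

-0.12%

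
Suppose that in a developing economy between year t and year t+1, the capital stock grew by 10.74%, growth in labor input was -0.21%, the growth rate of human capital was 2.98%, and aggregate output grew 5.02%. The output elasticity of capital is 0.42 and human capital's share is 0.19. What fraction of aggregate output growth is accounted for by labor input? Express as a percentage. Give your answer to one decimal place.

Labor input accounted for -1.6% of growth.

Labor's share = 1 − 0.42 − 0.19 = 0.39.
Labor input contributed 0.39 × (-0.21) = -0.0819 pp.
Share of growth = -0.0819 / 5.02 × 100 = -1.631%.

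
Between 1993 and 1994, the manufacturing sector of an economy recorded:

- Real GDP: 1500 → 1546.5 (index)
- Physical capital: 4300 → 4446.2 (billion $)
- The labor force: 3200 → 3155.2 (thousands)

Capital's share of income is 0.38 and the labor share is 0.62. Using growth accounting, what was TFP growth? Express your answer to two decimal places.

2.68%

Real GDP growth = (1546.5 − 1500) / 1500 = 3.1%.
Physical capital growth = (4446.2 − 4300) / 4300 = 3.4%.
The labor force growth = (3155.2 − 3200) / 3200 = -1.4%.
Labor's share = 1 − 0.38 = 0.62.
Physical capital: 0.38 × 3.4 = 1.292 pp.
The labor force: 0.62 × (-1.4) = -0.868 pp.
TFP growth = 3.1 − 0.424 = 2.676%.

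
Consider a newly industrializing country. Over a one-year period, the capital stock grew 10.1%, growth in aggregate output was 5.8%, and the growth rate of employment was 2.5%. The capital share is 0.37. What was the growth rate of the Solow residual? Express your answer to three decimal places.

Labor's share = 1 − 0.37 = 0.63.
The capital stock: 0.37 × 10.1 = 3.737 pp.
Employment: 0.63 × 2.5 = 1.575 pp.
TFP growth = 5.8 − 5.312 = 0.488%.

0.488%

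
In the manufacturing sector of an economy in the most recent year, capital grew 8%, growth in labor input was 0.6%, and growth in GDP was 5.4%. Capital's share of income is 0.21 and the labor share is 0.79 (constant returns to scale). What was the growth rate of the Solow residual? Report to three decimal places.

Labor's share = 1 − 0.21 = 0.79.
Capital: 0.21 × 8 = 1.68 pp.
Labor input: 0.79 × 0.6 = 0.474 pp.
TFP growth = 5.4 − 2.154 = 3.246%.

The Solow residual growth was 3.246%.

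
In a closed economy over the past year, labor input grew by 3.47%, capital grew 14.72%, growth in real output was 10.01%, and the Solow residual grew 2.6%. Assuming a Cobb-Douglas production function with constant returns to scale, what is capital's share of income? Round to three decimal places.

gY = gA + α·gK + (1−α)·gL, so gY − gA − gL = α(gK − gL).
10.01 − 2.6 − 3.47 = α × (14.72 − 3.47).
3.94 = 11.25 α, so α = 0.35022.

0.350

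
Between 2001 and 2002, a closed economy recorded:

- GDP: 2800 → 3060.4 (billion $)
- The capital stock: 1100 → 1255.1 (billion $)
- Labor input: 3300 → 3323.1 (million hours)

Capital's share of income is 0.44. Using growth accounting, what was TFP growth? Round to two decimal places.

TFP growth was 2.70%.

GDP growth = (3060.4 − 2800) / 2800 = 9.3%.
The capital stock growth = (1255.1 − 1100) / 1100 = 14.1%.
Labor input growth = (3323.1 − 3300) / 3300 = 0.7%.
Labor's share = 1 − 0.44 = 0.56.
The capital stock: 0.44 × 14.1 = 6.204 pp.
Labor input: 0.56 × 0.7 = 0.392 pp.
TFP growth = 9.3 − 6.596 = 2.704%.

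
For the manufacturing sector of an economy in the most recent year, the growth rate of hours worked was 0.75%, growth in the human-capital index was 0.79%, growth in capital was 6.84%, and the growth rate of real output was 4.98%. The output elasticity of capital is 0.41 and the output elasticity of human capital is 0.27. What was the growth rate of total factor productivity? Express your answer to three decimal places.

Labor's share = 1 − 0.41 − 0.27 = 0.32.
Capital: 0.41 × 6.84 = 2.8044 pp.
The human-capital index: 0.27 × 0.79 = 0.2133 pp.
Hours worked: 0.32 × 0.75 = 0.24 pp.
TFP growth = 4.98 − 3.2577 = 1.7223%.

1.722%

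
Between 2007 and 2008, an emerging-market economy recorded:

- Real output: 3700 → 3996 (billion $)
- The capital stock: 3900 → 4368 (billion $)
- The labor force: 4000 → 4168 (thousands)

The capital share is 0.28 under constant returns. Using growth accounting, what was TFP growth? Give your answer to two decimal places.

TFP grew 1.62%.

Real output growth = (3996 − 3700) / 3700 = 8%.
The capital stock growth = (4368 − 3900) / 3900 = 12%.
The labor force growth = (4168 − 4000) / 4000 = 4.2%.
Labor's share = 1 − 0.28 = 0.72.
The capital stock: 0.28 × 12 = 3.36 pp.
The labor force: 0.72 × 4.2 = 3.024 pp.
TFP growth = 8 − 6.384 = 1.616%.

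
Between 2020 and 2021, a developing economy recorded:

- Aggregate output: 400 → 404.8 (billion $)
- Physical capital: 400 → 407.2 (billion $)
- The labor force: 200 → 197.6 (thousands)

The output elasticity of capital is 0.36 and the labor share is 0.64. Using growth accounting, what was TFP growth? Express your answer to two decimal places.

TFP grew 1.32%.

Aggregate output growth = (404.8 − 400) / 400 = 1.2%.
Physical capital growth = (407.2 − 400) / 400 = 1.8%.
The labor force growth = (197.6 − 200) / 200 = -1.2%.
Labor's share = 1 − 0.36 = 0.64.
Physical capital: 0.36 × 1.8 = 0.648 pp.
The labor force: 0.64 × (-1.2) = -0.768 pp.
TFP growth = 1.2 + 0.12 = 1.32%.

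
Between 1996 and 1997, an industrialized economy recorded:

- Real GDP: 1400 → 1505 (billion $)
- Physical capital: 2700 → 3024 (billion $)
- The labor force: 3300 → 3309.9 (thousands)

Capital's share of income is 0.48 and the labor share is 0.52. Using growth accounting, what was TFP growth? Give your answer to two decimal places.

1.58%

Real GDP growth = (1505 − 1400) / 1400 = 7.5%.
Physical capital growth = (3024 − 2700) / 2700 = 12%.
The labor force growth = (3309.9 − 3300) / 3300 = 0.3%.
Labor's share = 1 − 0.48 = 0.52.
Physical capital: 0.48 × 12 = 5.76 pp.
The labor force: 0.52 × 0.3 = 0.156 pp.
TFP growth = 7.5 − 5.916 = 1.584%.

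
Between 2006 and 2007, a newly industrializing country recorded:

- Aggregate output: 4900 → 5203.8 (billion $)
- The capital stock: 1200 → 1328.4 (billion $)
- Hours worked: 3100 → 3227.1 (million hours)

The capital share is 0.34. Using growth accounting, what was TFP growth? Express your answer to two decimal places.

-0.14%

Aggregate output growth = (5203.8 − 4900) / 4900 = 6.2%.
The capital stock growth = (1328.4 − 1200) / 1200 = 10.7%.
Hours worked growth = (3227.1 − 3100) / 3100 = 4.1%.
Labor's share = 1 − 0.34 = 0.66.
The capital stock: 0.34 × 10.7 = 3.638 pp.
Hours worked: 0.66 × 4.1 = 2.706 pp.
TFP growth = 6.2 − 6.344 = -0.144%.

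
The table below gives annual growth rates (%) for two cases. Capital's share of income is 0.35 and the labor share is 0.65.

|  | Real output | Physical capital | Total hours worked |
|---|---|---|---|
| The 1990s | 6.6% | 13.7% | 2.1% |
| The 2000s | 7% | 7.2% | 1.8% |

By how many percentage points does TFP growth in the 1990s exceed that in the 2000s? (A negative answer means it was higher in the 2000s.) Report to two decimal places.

Labor's share = 1 − 0.35 = 0.65.
The 1990s: TFP = 6.6 − 4.795 − 1.365 = 0.44%.
The 2000s: TFP = 7 − 2.52 − 1.17 = 3.31%.
Difference = 0.44 − (3.31) = -2.87 pp.

-2.87 percentage points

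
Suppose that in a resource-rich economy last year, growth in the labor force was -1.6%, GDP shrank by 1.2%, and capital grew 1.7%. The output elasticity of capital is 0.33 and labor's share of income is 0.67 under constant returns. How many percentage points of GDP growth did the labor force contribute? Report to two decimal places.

Labor's share = 1 − 0.33 = 0.67.
Contribution = share × growth = 0.67 × (-1.6) = -1.072 pp.

-1.07 pp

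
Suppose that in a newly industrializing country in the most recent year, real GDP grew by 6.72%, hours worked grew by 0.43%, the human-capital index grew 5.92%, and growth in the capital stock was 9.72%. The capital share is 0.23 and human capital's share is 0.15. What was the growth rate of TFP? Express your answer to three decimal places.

3.330%

Labor's share = 1 − 0.23 − 0.15 = 0.62.
The capital stock: 0.23 × 9.72 = 2.2356 pp.
The human-capital index: 0.15 × 5.92 = 0.888 pp.
Hours worked: 0.62 × 0.43 = 0.2666 pp.
TFP growth = 6.72 − 3.3902 = 3.3298%.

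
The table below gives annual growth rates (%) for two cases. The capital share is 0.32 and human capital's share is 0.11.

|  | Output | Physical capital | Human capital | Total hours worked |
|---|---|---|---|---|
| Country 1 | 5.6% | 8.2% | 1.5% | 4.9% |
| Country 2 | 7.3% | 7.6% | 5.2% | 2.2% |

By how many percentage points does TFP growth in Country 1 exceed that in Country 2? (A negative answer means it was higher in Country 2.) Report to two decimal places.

Labor's share = 1 − 0.32 − 0.11 = 0.57.
Country 1: TFP = 5.6 − 2.624 − 0.165 − 2.793 = 0.018%.
Country 2: TFP = 7.3 − 2.432 − 0.572 − 1.254 = 3.042%.
Difference = 0.018 − (3.042) = -3.024 pp.

-3.02 percentage points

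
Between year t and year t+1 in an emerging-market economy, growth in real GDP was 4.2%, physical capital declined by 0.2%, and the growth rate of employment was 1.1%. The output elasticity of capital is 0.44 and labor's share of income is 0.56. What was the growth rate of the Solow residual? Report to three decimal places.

The Solow residual grew 3.672%.

Labor's share = 1 − 0.44 = 0.56.
Physical capital: 0.44 × (-0.2) = -0.088 pp.
Employment: 0.56 × 1.1 = 0.616 pp.
TFP growth = 4.2 − 0.528 = 3.672%.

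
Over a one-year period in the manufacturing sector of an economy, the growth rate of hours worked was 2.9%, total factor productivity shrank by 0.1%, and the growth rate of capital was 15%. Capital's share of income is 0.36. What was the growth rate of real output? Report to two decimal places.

7.16%

Labor's share = 1 − 0.36 = 0.64.
Capital: 0.36 × 15 = 5.4 pp.
Hours worked: 0.64 × 2.9 = 1.856 pp.
Output growth = -0.1 + 7.256 = 7.156%.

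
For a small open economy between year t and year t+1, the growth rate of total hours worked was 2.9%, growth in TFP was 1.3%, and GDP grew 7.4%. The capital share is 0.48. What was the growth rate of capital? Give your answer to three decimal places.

Labor's share = 1 − 0.48 = 0.52.
gY = gA + 0.52×2.9 + 0.48×g.
0.48×g = 7.4 − 1.3 − 1.508 = 4.592.
g = 4.592 / 0.48 = 9.56667%.

9.567%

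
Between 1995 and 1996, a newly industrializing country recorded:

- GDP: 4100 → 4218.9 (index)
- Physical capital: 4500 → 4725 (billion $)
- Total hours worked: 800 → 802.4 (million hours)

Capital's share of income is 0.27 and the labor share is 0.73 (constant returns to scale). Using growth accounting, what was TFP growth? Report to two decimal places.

1.33%

GDP growth = (4218.9 − 4100) / 4100 = 2.9%.
Physical capital growth = (4725 − 4500) / 4500 = 5%.
Total hours worked growth = (802.4 − 800) / 800 = 0.3%.
Labor's share = 1 − 0.27 = 0.73.
Physical capital: 0.27 × 5 = 1.35 pp.
Total hours worked: 0.73 × 0.3 = 0.219 pp.
TFP growth = 2.9 − 1.569 = 1.331%.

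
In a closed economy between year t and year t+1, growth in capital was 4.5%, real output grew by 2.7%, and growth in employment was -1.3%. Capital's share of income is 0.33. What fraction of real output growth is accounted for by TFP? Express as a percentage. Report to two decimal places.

Labor's share = 1 − 0.33 = 0.67.
Capital: 0.33 × 4.5 = 1.485 pp.
Employment: 0.67 × (-1.3) = -0.871 pp.
TFP growth = 2.7 − 0.614 = 2.086%.
TFP share of growth = 2.086 / 2.7 × 100 = 77.2593%.

77.26%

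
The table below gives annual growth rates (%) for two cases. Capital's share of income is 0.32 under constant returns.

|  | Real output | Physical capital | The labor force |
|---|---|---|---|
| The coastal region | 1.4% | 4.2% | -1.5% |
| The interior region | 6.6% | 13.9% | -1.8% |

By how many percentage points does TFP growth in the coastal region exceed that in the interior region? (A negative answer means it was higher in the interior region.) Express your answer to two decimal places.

Labor's share = 1 − 0.32 = 0.68.
The coastal region: TFP = 1.4 − 1.344 + 1.02 = 1.076%.
The interior region: TFP = 6.6 − 4.448 + 1.224 = 3.376%.
Difference = 1.076 − (3.376) = -2.3 pp.

-2.30 percentage points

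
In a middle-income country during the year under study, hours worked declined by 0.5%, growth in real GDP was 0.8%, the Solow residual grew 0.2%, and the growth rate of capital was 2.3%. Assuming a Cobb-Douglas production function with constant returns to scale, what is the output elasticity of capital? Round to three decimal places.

α = 0.393

gY = gA + α·gK + (1−α)·gL, so gY − gA − gL = α(gK − gL).
0.8 − 0.2 + 0.5 = α × (2.3 − (-0.5)).
1.1 = 2.8 α, so α = 0.39286.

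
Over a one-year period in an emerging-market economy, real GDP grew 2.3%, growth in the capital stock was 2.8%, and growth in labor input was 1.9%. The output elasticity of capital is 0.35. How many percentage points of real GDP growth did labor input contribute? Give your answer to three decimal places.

Labor's share = 1 − 0.35 = 0.65.
Contribution = share × growth = 0.65 × 1.9 = 1.235 pp.

1.235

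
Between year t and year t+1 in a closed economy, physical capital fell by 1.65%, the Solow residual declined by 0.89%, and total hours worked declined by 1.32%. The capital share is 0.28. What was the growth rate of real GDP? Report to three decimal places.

-2.302%

Labor's share = 1 − 0.28 = 0.72.
Physical capital: 0.28 × (-1.65) = -0.462 pp.
Total hours worked: 0.72 × (-1.32) = -0.9504 pp.
Output growth = -0.89 + (-1.4124) = -2.3024%.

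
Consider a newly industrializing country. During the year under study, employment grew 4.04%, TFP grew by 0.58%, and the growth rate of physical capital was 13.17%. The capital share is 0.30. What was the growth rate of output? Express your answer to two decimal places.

Labor's share = 1 − 0.3 = 0.7.
Physical capital: 0.3 × 13.17 = 3.951 pp.
Employment: 0.7 × 4.04 = 2.828 pp.
Output growth = 0.58 + 6.779 = 7.359%.

7.36%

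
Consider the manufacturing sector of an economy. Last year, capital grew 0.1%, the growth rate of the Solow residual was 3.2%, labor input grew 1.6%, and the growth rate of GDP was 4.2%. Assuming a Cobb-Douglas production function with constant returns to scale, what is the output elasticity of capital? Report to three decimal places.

The output elasticity of capital is 0.400.

gY = gA + α·gK + (1−α)·gL, so gY − gA − gL = α(gK − gL).
4.2 − 3.2 − 1.6 = α × (0.1 − 1.6).
-0.6 = -1.5 α, so α = 0.4.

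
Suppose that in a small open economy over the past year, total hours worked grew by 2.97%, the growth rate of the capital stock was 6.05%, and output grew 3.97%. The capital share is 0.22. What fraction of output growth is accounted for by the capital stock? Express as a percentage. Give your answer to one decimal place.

The capital stock accounted for 33.5% of growth.

The capital stock contributed 0.22 × 6.05 = 1.331 pp.
Share of growth = 1.331 / 3.97 × 100 = 33.526%.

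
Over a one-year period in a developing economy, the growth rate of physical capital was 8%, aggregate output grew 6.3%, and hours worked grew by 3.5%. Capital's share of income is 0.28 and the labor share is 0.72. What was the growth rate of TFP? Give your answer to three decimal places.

TFP growth was 1.540%.

Labor's share = 1 − 0.28 = 0.72.
Physical capital: 0.28 × 8 = 2.24 pp.
Hours worked: 0.72 × 3.5 = 2.52 pp.
TFP growth = 6.3 − 4.76 = 1.54%.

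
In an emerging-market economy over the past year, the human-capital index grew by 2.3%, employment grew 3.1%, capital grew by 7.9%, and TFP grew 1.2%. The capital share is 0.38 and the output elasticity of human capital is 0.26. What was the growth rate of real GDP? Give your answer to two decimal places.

Labor's share = 1 − 0.38 − 0.26 = 0.36.
Capital: 0.38 × 7.9 = 3.002 pp.
The human-capital index: 0.26 × 2.3 = 0.598 pp.
Employment: 0.36 × 3.1 = 1.116 pp.
Output growth = 1.2 + 4.716 = 5.916%.

Real GDP grew 5.92%.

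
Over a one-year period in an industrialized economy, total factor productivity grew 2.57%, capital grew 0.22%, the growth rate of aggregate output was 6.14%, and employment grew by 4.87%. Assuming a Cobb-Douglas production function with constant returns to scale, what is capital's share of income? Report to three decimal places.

gY = gA + α·gK + (1−α)·gL, so gY − gA − gL = α(gK − gL).
6.14 − 2.57 − 4.87 = α × (0.22 − 4.87).
-1.3 = -4.65 α, so α = 0.27957.

α = 0.280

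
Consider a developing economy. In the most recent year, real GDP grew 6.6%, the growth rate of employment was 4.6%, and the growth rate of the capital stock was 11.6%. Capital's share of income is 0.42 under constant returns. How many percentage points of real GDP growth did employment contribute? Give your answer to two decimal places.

Labor's share = 1 − 0.42 = 0.58.
Contribution = share × growth = 0.58 × 4.6 = 2.668 pp.

2.67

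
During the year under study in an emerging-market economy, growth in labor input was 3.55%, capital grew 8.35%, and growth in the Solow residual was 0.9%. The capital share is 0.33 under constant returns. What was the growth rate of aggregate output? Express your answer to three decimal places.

Aggregate output growth was 6.034%.

Labor's share = 1 − 0.33 = 0.67.
Capital: 0.33 × 8.35 = 2.7555 pp.
Labor input: 0.67 × 3.55 = 2.3785 pp.
Output growth = 0.9 + 5.134 = 6.034%.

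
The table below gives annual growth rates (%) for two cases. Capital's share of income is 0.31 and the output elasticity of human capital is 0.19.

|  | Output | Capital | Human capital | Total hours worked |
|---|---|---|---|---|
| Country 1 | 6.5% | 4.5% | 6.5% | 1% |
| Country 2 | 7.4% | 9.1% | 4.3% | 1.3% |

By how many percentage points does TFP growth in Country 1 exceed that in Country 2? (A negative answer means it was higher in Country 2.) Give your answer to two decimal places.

0.26 percentage points

Labor's share = 1 − 0.31 − 0.19 = 0.5.
Country 1: TFP = 6.5 − 1.395 − 1.235 − 0.5 = 3.37%.
Country 2: TFP = 7.4 − 2.821 − 0.817 − 0.65 = 3.112%.
Difference = 3.37 − (3.112) = 0.258 pp.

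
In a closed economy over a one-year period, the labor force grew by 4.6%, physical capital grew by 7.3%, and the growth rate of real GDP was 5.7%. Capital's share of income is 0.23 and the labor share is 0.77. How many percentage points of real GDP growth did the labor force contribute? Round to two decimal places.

Labor's share = 1 − 0.23 = 0.77.
Contribution = share × growth = 0.77 × 4.6 = 3.542 pp.

3.54 percentage points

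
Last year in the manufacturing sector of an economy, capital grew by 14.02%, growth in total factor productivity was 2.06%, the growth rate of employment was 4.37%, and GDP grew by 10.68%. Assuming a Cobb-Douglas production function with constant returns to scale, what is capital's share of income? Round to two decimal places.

0.44

gY = gA + α·gK + (1−α)·gL, so gY − gA − gL = α(gK − gL).
10.68 − 2.06 − 4.37 = α × (14.02 − 4.37).
4.25 = 9.65 α, so α = 0.4404.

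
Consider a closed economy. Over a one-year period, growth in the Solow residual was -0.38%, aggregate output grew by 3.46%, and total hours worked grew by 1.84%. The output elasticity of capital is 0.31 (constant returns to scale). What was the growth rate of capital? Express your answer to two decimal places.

Labor's share = 1 − 0.31 = 0.69.
gY = gA + 0.69×1.84 + 0.31×g.
0.31×g = 3.46 + 0.38 − 1.2696 = 2.5704.
g = 2.5704 / 0.31 = 8.2916%.

Capital growth was 8.29%.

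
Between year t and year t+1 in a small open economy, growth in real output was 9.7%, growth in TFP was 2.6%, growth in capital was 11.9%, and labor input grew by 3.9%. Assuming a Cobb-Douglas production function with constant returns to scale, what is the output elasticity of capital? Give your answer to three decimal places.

α = 0.400

gY = gA + α·gK + (1−α)·gL, so gY − gA − gL = α(gK − gL).
9.7 − 2.6 − 3.9 = α × (11.9 − 3.9).
3.2 = 8 α, so α = 0.4.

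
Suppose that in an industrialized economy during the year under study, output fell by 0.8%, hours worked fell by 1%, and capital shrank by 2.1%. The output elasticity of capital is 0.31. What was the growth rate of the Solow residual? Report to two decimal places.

The Solow residual grew 0.54%.

Labor's share = 1 − 0.31 = 0.69.
Capital: 0.31 × (-2.1) = -0.651 pp.
Hours worked: 0.69 × (-1) = -0.69 pp.
TFP growth = -0.8 + 1.341 = 0.541%.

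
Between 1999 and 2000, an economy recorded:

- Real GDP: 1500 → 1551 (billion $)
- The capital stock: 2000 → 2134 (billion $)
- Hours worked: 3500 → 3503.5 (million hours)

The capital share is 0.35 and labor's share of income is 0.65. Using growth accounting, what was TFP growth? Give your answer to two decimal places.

TFP growth was 0.99%.

Real GDP growth = (1551 − 1500) / 1500 = 3.4%.
The capital stock growth = (2134 − 2000) / 2000 = 6.7%.
Hours worked growth = (3503.5 − 3500) / 3500 = 0.1%.
Labor's share = 1 − 0.35 = 0.65.
The capital stock: 0.35 × 6.7 = 2.345 pp.
Hours worked: 0.65 × 0.1 = 0.065 pp.
TFP growth = 3.4 − 2.41 = 0.99%.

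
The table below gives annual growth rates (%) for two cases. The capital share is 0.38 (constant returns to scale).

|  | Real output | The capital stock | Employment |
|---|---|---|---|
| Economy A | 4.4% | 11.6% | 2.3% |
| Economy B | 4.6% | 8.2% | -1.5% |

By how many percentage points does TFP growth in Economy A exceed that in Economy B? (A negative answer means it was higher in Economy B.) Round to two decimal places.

Labor's share = 1 − 0.38 = 0.62.
Economy A: TFP = 4.4 − 4.408 − 1.426 = -1.434%.
Economy B: TFP = 4.6 − 3.116 + 0.93 = 2.414%.
Difference = -1.434 − (2.414) = -3.848 pp.

-3.85 percentage points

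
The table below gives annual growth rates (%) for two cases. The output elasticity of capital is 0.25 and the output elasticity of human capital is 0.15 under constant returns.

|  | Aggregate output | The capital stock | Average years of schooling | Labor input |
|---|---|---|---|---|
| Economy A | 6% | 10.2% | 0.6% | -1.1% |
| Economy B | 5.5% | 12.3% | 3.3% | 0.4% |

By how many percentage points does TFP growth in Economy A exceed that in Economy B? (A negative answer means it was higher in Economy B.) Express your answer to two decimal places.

2.33 percentage points

Labor's share = 1 − 0.25 − 0.15 = 0.6.
Economy A: TFP = 6 − 2.55 − 0.09 + 0.66 = 4.02%.
Economy B: TFP = 5.5 − 3.075 − 0.495 − 0.24 = 1.69%.
Difference = 4.02 − (1.69) = 2.33 pp.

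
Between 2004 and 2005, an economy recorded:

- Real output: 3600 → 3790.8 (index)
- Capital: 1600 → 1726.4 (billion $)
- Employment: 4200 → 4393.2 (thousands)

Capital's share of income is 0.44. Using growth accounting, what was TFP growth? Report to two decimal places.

-0.75%

Real output growth = (3790.8 − 3600) / 3600 = 5.3%.
Capital growth = (1726.4 − 1600) / 1600 = 7.9%.
Employment growth = (4393.2 − 4200) / 4200 = 4.6%.
Labor's share = 1 − 0.44 = 0.56.
Capital: 0.44 × 7.9 = 3.476 pp.
Employment: 0.56 × 4.6 = 2.576 pp.
TFP growth = 5.3 − 6.052 = -0.752%.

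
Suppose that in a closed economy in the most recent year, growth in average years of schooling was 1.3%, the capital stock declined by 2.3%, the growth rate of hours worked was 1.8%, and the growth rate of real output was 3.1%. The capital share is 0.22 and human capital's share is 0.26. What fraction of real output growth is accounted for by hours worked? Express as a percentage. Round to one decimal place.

Labor's share = 1 − 0.22 − 0.26 = 0.52.
Hours worked contributed 0.52 × 1.8 = 0.936 pp.
Share of growth = 0.936 / 3.1 × 100 = 30.194%.

Hours worked accounted for 30.2% of growth.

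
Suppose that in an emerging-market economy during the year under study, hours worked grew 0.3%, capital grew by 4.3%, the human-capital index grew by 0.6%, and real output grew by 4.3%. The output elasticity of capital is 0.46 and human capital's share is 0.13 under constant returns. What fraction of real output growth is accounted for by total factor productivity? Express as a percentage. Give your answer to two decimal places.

Total factor productivity accounted for 49.33% of growth.

Labor's share = 1 − 0.46 − 0.13 = 0.41.
Capital: 0.46 × 4.3 = 1.978 pp.
The human-capital index: 0.13 × 0.6 = 0.078 pp.
Hours worked: 0.41 × 0.3 = 0.123 pp.
TFP growth = 4.3 − 2.179 = 2.121%.
TFP share of growth = 2.121 / 4.3 × 100 = 49.3256%.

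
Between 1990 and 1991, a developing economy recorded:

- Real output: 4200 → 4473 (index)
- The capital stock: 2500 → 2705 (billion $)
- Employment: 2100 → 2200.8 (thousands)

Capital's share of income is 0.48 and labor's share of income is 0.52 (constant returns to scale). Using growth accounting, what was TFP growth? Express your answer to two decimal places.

Real output growth = (4473 − 4200) / 4200 = 6.5%.
The capital stock growth = (2705 − 2500) / 2500 = 8.2%.
Employment growth = (2200.8 − 2100) / 2100 = 4.8%.
Labor's share = 1 − 0.48 = 0.52.
The capital stock: 0.48 × 8.2 = 3.936 pp.
Employment: 0.52 × 4.8 = 2.496 pp.
TFP growth = 6.5 − 6.432 = 0.068%.

0.07%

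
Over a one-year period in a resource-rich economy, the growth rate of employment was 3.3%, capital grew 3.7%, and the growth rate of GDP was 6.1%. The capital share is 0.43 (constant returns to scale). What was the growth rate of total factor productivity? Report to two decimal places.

Labor's share = 1 − 0.43 = 0.57.
Capital: 0.43 × 3.7 = 1.591 pp.
Employment: 0.57 × 3.3 = 1.881 pp.
TFP growth = 6.1 − 3.472 = 2.628%.

Total factor productivity grew 2.63%.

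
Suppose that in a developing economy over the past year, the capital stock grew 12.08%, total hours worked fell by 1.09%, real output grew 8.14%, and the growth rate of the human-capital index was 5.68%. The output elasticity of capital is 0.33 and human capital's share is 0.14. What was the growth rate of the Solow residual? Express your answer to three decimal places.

The Solow residual growth was 3.936%.

Labor's share = 1 − 0.33 − 0.14 = 0.53.
The capital stock: 0.33 × 12.08 = 3.9864 pp.
The human-capital index: 0.14 × 5.68 = 0.7952 pp.
Total hours worked: 0.53 × (-1.09) = -0.5777 pp.
TFP growth = 8.14 − 4.2039 = 3.9361%.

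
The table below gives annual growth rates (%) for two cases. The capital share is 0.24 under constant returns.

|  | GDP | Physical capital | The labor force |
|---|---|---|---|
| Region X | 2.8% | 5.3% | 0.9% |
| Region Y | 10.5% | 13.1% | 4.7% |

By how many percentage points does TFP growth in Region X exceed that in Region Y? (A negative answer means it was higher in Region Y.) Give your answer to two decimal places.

Labor's share = 1 − 0.24 = 0.76.
Region X: TFP = 2.8 − 1.272 − 0.684 = 0.844%.
Region Y: TFP = 10.5 − 3.144 − 3.572 = 3.784%.
Difference = 0.844 − (3.784) = -2.94 pp.

-2.94 percentage points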